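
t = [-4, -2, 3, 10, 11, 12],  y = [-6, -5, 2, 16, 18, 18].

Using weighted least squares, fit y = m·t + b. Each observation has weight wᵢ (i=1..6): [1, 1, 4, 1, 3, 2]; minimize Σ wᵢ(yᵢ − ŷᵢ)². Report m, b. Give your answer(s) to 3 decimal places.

m = 1.701, b = -1.766

Normal-equation sums: Σwᵢ·t·t = 807, Σwᵢ·t = 73, Σwᵢ·1 = 12.
For AᵀWy: Σwᵢ·t·y = 1244, Σwᵢ·y = 103.
AᵀWA·[m, b]ᵀ = AᵀWy becomes [[807, 73]; [73, 12]]·[m, b]ᵀ = [1244, 103]ᵀ.
Δ = 807·12 − 73² = 4355.
m = (1244·12 − 73·103)/4355 = 7409/4355; b = (807·103 − 73·1244)/4355 = -7691/4355.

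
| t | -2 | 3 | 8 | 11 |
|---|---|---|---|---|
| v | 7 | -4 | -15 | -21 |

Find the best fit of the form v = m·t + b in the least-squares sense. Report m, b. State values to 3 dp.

The normal equations are: 198·m + 20·b = -377;  20·m + 4·b = -33.
(Σt·t = 198, Σt = 20, Σ1 = 4, Σt·v = -377, Σv = -33.)
Eliminating b: 4·(row 1) − 20·(row 2) gives 392·m = 4·(-377) − 20·(-33) = -848, so m = -106/49.
Then b = ((-33) − 20·(-106/49))/4 = 503/196.

m = -2.163, b = 2.566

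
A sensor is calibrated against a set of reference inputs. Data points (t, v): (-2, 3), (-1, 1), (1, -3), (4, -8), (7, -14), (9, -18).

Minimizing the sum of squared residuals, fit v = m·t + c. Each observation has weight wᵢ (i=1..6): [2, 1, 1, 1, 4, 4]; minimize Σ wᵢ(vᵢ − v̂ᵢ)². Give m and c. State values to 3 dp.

m = -1.897, c = -0.813

Entries of XᵀWX: Σwᵢ·t·t = 546, Σwᵢ·t = 64, Σwᵢ·1 = 13.
And Σwᵢ·t·v = -1088, Σwᵢ·v = -132.
Δ = 546·13 − 64² = 3002.
m = ((-1088)·13 − 64·(-132))/3002 = -2848/1501; c = (546·(-132) − 64·(-1088))/3002 = -1220/1501.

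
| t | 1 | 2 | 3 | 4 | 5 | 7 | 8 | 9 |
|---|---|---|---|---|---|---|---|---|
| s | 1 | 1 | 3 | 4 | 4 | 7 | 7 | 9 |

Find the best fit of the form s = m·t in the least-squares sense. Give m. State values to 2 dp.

m = 0.94

Sums needed: Σt·t = 249.
And Σt·s = 234.
XᵀX·[m]ᵀ = Xᵀs becomes [[249]]·[m]ᵀ = [234]ᵀ.
m = 234/249 = 0.939759.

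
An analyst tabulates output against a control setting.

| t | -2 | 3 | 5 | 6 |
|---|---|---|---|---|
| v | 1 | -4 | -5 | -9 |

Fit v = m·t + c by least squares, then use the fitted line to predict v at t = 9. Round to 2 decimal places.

Forming AᵀA = [[74, 12]; [12, 4]] and Aᵀv = [-93, -17]ᵀ gives AᵀA·[m, c]ᵀ = Aᵀv.
det = 74·4 − 12² = 152.
m = ((-93)·4 − 12·(-17))/152 = -21/19; c = (74·(-17) − 12·(-93))/152 = -71/76.
At t = 9: v̂ = (-21/19)·(9) + (-71/76)·(1) = -827/76.

v̂ = -10.88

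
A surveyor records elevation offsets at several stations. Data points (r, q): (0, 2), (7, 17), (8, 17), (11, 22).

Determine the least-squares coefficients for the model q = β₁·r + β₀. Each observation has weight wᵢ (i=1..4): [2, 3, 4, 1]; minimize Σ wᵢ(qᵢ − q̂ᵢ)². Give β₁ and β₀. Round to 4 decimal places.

β₁ = 1.8794, β₀ = 2.4720

Entries of MᵀWM: Σwᵢ·r·r = 524, Σwᵢ·r = 64, Σwᵢ·1 = 10.
For MᵀWq: Σwᵢ·r·q = 1143, Σwᵢ·q = 145.
Δ = 524·10 − 64² = 1144.
β₁ = (1143·10 − 64·145)/1144 = 1075/572; β₀ = (524·145 − 64·1143)/1144 = 707/286.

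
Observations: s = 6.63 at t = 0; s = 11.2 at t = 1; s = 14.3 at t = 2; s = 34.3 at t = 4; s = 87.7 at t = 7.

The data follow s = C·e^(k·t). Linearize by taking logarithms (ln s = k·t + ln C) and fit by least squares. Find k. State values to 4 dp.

Linearized form: ln s = k·t + ln C. From the 5 transformed points,
Over the data: Σt = 14.0000, Σ(t)² = 70.0000, Σln s = 14.9768, Σt·ln s = 53.1945.
Normal system: [[70.0000, 14.0000]; [14.0000, 5]]·[k, ln C]ᵀ = [53.1945, 14.9768]ᵀ.
Slope k = (n·Σt·ln s − Σt·Σln s)/(n·Σ(t)² − (Σt)²) = (5·53.1945 − 14.0000·14.9768)/154.0000 = 0.36556; ln C = (Σln s − k·Σt)/n = 1.97180.

k = 0.3656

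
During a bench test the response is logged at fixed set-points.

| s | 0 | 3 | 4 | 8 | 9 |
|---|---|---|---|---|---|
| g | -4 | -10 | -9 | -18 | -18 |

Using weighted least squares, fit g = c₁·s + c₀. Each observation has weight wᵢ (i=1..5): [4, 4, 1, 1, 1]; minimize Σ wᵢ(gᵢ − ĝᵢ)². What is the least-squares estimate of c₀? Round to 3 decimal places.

AᵀWA·[c₁, c₀]ᵀ = AᵀWg reads: 197·c₁ + 33·c₀ = -462;  33·c₁ + 11·c₀ = -101.
Eliminating c₀: 11·(row 1) − 33·(row 2) gives 1078·c₁ = 11·(-462) − 33·(-101) = -1749, so c₁ = -159/98.
Then c₀ = ((-101) − 33·(-159/98))/11 = -4651/1078.

c₀ = -4.314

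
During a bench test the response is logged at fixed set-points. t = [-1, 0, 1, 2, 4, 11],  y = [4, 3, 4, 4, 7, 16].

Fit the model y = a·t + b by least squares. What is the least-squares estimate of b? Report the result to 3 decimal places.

Entries of MᵀM: Σt·t = 143, Σt = 17, Σ1 = 6.
Moment sums: Σt·y = 212, Σy = 38.
So MᵀM·[a, b]ᵀ = Mᵀy: [[143, 17]; [17, 6]]·[a, b]ᵀ = [212, 38]ᵀ.
Eliminating b: 6·(row 1) − 17·(row 2) gives 569·a = 6·212 − 17·38 = 626, so a = 626/569.
Then b = (38 − 17·(626/569))/6 = 1830/569.

b = 3.216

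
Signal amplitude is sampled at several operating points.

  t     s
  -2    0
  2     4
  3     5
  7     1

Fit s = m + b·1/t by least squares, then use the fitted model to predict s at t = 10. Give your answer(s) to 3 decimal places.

ŝ = 2.413

Sums needed: Σ1 = 4, Σ1/t = 10/21, Σ1/t·1/t = 557/882.
Right-hand side: Σs = 10, Σ1/t·s = 80/21.
Δ = 4·(557/882) − (10/21)² = 338/147.
m = (10·(557/882) − (10/21)·(80/21))/(338/147) = 1985/1014; b = (4·(80/21) − (10/21)·10)/(338/147) = 770/169.
At t = 10: ŝ = (1985/1014)·(1) + (770/169)·(1/10) = 2447/1014.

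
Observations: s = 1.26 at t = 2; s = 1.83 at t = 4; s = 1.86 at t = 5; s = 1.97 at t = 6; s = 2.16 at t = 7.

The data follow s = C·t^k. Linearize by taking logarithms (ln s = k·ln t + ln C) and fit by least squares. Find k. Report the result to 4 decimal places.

Linearized form: ln s = k·ln t + ln C. From the 5 transformed points,
Sums: Σln t = 7.4265, Σ(ln t)² = 11.9895, Σln s = 2.9041, Σln t·ln s = 4.7102.
Normal system: [[11.9895, 7.4265]; [7.4265, 5]]·[k, ln C]ᵀ = [4.7102, 2.9041]ᵀ.
Solving (det = 4.7940): k = 0.41366, ln C = -0.03358.

k = 0.4137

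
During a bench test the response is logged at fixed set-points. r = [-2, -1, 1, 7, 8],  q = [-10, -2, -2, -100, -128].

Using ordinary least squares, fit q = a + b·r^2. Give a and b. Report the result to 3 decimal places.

Compute the Gram sums: Σ1 = 5, Σr^2 = 119, Σr^2·r^2 = 6515.
And Σq = -242, Σr^2·q = -13136.
det = 5·6515 − 119² = 18414.
a = ((-242)·6515 − 119·(-13136))/18414 = -249/341; b = (5·(-13136) − 119·(-242))/18414 = -683/341.

a = -0.730, b = -2.003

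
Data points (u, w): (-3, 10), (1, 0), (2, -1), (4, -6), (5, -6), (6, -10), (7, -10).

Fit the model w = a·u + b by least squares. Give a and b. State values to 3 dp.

The normal system MᵀM·[a, b]ᵀ = Mᵀw is [[140, 22]; [22, 7]]·[a, b]ᵀ = [-216, -23]ᵀ.
Determinant 140·7 − 22² = 496.
a = ((-216)·7 − 22·(-23))/496 = -503/248; b = (140·(-23) − 22·(-216))/496 = 383/124.

a = -2.028, b = 3.089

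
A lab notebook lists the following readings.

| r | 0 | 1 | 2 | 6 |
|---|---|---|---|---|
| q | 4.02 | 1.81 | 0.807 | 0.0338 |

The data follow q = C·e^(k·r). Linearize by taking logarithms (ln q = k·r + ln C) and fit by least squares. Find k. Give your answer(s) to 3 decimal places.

k = -0.796

Taking logs, ln q = k·r + ln C, so regress ln q on r.
AᵀA = [[41.0000, 9.0000]; [9.0000, 4]], rhs = [-20.1593, -1.6171]ᵀ  (here Σr = 9.0000, Σ(r)² = 41.0000, Σln q = -1.6171, Σr·ln q = -20.1593).
Solving (det = 83.0000): k = -0.79618, ln C = 1.38713.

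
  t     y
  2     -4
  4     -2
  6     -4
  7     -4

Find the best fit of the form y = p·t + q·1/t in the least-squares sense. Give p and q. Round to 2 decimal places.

p = -0.44, q = -5.51

Compute the Gram sums: Σt·t = 105, Σt·1/t = 4, Σ1/t·1/t = 2545/7056.
Moment sums: Σt·y = -68, Σ1/t·y = -157/42.
Normal equations: [[105, 4]; [4, 2545/7056]]·[p, q]ᵀ = [-68, -157/42]ᵀ.
Eliminating q: (2545/7056)·(row 1) − 4·(row 2) gives (7349/336)·p = (2545/7056)·(-68) − 4·(-157/42) = -16889/1764, so p = -67556/154329.
Then q = ((-157/42) − 4·(-67556/154329))/(2545/7056) = -40488/7349.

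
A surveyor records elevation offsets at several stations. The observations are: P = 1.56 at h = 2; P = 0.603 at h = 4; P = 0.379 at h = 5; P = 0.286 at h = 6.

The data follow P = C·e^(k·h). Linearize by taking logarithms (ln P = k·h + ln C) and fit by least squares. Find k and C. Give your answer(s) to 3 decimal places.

Taking logs, ln P = k·h + ln C, so regress ln P on h.
XᵀX = [[81.0000, 17.0000]; [17.0000, 4]], rhs = [-13.4957, -2.2831]ᵀ  (here Σh = 17.0000, Σ(h)² = 81.0000, Σln P = -2.2831, Σh·ln P = -13.4957).
Solving (det = 35.0000): k = -0.43341, ln C = 1.27121, so C = exp(1.27121) = 3.56515.

k = -0.433, C = 3.565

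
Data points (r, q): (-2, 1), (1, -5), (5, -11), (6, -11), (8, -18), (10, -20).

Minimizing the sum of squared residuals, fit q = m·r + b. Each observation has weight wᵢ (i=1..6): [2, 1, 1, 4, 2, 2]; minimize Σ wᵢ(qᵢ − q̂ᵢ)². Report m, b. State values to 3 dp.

m = -1.743, b = -2.160

AᵀWA·[m, b]ᵀ = AᵀWq reads: 506·m + 62·b = -1016;  62·m + 12·b = -134.
(Σwᵢ·r·r = 506, Σwᵢ·r = 62, Σwᵢ·1 = 12, Σwᵢ·r·q = -1016, Σwᵢ·q = -134.)
Determinant 506·12 − 62² = 2228.
m = ((-1016)·12 − 62·(-134))/2228 = -971/557; b = (506·(-134) − 62·(-1016))/2228 = -1203/557.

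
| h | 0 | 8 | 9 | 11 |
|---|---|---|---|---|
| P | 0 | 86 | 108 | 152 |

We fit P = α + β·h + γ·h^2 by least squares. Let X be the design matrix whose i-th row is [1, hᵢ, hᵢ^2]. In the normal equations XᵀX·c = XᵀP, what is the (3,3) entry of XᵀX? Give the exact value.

25298

Row 3 ↔ basis h^2, column 3 ↔ basis h^2, so (XᵀX)_{3,3} = Σᵢ (h^2)·(h^2) = (0)·(0) + (64)·(64) + (81)·(81) + (121)·(121) = 25298.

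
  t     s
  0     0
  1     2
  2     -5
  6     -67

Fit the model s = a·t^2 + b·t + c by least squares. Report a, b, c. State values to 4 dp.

Sums needed: Σt^2·t^2 = 1313, Σt^2·t = 225, Σt^2 = 41, Σt·t = 41, Σt = 9, Σ1 = 4.
Moment sums: Σt^2·s = -2430, Σt·s = -410, Σs = -70.
Row-reducing yields a = -2015/902, b = 1915/902, c = 280/451.

a = -2.2339, b = 2.1231, c = 0.6208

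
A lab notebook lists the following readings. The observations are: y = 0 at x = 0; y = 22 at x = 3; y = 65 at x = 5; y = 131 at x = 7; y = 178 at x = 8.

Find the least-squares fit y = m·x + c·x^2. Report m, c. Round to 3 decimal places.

m = -2.073, c = 3.016

Forming MᵀM = [[147, 1007]; [1007, 7203]] and Mᵀy = [2732, 19634]ᵀ gives MᵀM·[m, c]ᵀ = Mᵀy.
Determinant 147·7203 − 1007² = 44792.
m = (2732·7203 − 1007·19634)/44792 = -46421/22396; c = (147·19634 − 1007·2732)/44792 = 67537/22396.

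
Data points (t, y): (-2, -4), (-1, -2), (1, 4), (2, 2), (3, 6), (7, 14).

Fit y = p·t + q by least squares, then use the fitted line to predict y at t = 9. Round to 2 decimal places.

Entries of AᵀA: Σt·t = 68, Σt = 10, Σ1 = 6.
Right-hand side: Σt·y = 134, Σy = 20.
So AᵀA·[p, q]ᵀ = Aᵀy: [[68, 10]; [10, 6]]·[p, q]ᵀ = [134, 20]ᵀ.
Determinant 68·6 − 10² = 308.
p = (134·6 − 10·20)/308 = 151/77; q = (68·20 − 10·134)/308 = 5/77.
At t = 9: ŷ = (151/77)·(9) + (5/77)·(1) = 124/7.

ŷ = 17.71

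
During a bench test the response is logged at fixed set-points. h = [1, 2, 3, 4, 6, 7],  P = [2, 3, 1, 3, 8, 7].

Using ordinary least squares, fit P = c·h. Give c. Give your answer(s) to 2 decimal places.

c = 1.04

Setting ∂/∂c … = 0 gives: 115·c = 120.
(Σh·h = 115, Σh·P = 120.)
c = 120/115 = 1.04348.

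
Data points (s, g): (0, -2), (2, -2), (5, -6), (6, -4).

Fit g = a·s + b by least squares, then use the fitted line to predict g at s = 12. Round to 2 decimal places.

ĝ = -8.31

Sums needed: Σs·s = 65, Σs = 13, Σ1 = 4.
Moment sums: Σs·g = -58, Σg = -14.
So MᵀM·[a, b]ᵀ = Mᵀg: [[65, 13]; [13, 4]]·[a, b]ᵀ = [-58, -14]ᵀ.
det = 65·4 − 13² = 91.
a = ((-58)·4 − 13·(-14))/91 = -50/91; b = (65·(-14) − 13·(-58))/91 = -12/7.
At s = 12: ĝ = (-50/91)·(12) + (-12/7)·(1) = -108/13.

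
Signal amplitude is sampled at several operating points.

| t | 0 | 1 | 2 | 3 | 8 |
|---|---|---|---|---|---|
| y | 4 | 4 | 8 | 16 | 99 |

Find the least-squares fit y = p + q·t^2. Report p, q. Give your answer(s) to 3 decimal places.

p = 2.765, q = 1.502

The normal equations are: 5·p + 78·q = 131;  78·p + 4194·q = 6516.
(Σ1 = 5, Σt^2 = 78, Σt^2·t^2 = 4194, Σy = 131, Σt^2·y = 6516.)
det = 5·4194 − 78² = 14886.
p = (131·4194 − 78·6516)/14886 = 2287/827; q = (5·6516 − 78·131)/14886 = 3727/2481.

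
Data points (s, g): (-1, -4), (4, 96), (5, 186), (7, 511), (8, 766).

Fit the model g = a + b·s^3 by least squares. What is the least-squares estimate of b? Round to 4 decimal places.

b = 1.4976

Entries of XᵀX: Σ1 = 5, Σs^3 = 1043, Σs^3·s^3 = 399515.
Right-hand side: Σg = 1555, Σs^3·g = 596863.
Normal equations: [[5, 1043]; [1043, 399515]]·[a, b]ᵀ = [1555, 596863]ᵀ.
Δ = 5·399515 − 1043² = 909726.
a = (1555·399515 − 1043·596863)/909726 = -6894/4891; b = (5·596863 − 1043·1555)/909726 = 7325/4891.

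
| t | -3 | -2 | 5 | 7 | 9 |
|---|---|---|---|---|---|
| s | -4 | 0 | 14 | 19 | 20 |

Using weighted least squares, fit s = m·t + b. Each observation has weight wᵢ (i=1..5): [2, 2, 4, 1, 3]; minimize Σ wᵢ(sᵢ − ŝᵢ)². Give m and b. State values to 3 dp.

m = 1.992, b = 3.279

From the data, Σwᵢ·t·t = 418, Σwᵢ·t = 44, Σwᵢ·1 = 12.
Right-hand side: Σwᵢ·t·s = 977, Σwᵢ·s = 127.
Normal equations: [[418, 44]; [44, 12]]·[m, b]ᵀ = [977, 127]ᵀ.
Δ = 418·12 − 44² = 3080.
m = (977·12 − 44·127)/3080 = 767/385; b = (418·127 − 44·977)/3080 = 459/140.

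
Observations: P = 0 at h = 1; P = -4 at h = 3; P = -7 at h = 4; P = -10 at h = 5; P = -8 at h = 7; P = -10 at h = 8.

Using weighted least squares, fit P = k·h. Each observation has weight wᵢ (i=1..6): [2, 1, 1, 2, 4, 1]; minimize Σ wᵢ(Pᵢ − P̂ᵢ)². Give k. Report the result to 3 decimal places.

k = -1.318

Normal-equation sums: Σwᵢ·h·h = 337.
Moment sums: Σwᵢ·h·P = -444.
So XᵀWX·[k]ᵀ = XᵀWP: [[337]]·[k]ᵀ = [-444]ᵀ.
k = (-444)/337 = -1.31751.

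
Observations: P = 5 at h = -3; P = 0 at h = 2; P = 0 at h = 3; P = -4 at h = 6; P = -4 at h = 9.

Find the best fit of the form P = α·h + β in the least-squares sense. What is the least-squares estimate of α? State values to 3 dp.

The normal system XᵀX·[α, β]ᵀ = XᵀP is [[139, 17]; [17, 5]]·[α, β]ᵀ = [-75, -3]ᵀ.
det = 139·5 − 17² = 406.
α = ((-75)·5 − 17·(-3))/406 = -162/203; β = (139·(-3) − 17·(-75))/406 = 429/203.

α = -0.798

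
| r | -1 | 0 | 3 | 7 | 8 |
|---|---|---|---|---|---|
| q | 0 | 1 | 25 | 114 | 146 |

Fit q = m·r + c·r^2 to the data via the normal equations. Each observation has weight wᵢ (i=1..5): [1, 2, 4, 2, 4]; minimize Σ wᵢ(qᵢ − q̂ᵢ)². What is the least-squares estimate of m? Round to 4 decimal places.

Compute the Gram sums: Σwᵢ·r·r = 391, Σwᵢ·r·r^2 = 2841, Σwᵢ·r^2·r^2 = 21511.
Right-hand side: Σwᵢ·r·q = 6568, Σwᵢ·r^2·q = 49448.
So MᵀWM·[m, c]ᵀ = MᵀWq: [[391, 2841]; [2841, 21511]]·[m, c]ᵀ = [6568, 49448]ᵀ.
Determinant 391·21511 − 2841² = 339520.
m = (6568·21511 − 2841·49448)/339520 = 10031/4244; c = (391·49448 − 2841·6568)/339520 = 8431/4244.

m = 2.3636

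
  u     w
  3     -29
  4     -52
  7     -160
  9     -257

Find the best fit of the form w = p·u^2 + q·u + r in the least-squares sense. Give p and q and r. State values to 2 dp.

Setting ∂/∂p … = 0 gives: 9299·p + 1163·q + 155·r = -29750;  1163·p + 155·q + 23·r = -3728;  155·p + 23·q + 4·r = -498.
(Σu^2·u^2 = 9299, Σu^2·u = 1163, Σu^2 = 155, Σu·u = 155, Σu = 23, Σ1 = 4, Σu^2·w = -29750, Σu·w = -3728, Σw = -498.)
Row-reducing yields p = -637/236, q = -1359/236, r = 779/59.

p = -2.70, q = -5.76, r = 13.20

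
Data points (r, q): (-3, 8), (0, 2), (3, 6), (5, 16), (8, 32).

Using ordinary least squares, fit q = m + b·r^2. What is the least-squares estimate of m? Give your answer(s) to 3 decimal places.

m = 2.861

The normal system XᵀX·[m, b]ᵀ = Xᵀq is [[5, 107]; [107, 4883]]·[m, b]ᵀ = [64, 2574]ᵀ.
Eliminating b: 4883·(row 1) − 107·(row 2) gives 12966·m = 4883·64 − 107·2574 = 37094, so m = 18547/6483.
Then b = (2574 − 107·(18547/6483))/4883 = 3011/6483.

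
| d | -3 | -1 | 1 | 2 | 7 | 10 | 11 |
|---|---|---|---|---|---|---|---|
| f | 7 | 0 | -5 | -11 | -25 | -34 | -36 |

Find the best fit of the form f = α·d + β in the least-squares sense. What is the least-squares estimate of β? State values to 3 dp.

β = -2.960

AᵀA·[α, β]ᵀ = Aᵀf reads: 285·α + 27·β = -959;  27·α + 7·β = -104.
Δ = 285·7 − 27² = 1266.
α = ((-959)·7 − 27·(-104))/1266 = -3905/1266; β = (285·(-104) − 27·(-959))/1266 = -1249/422.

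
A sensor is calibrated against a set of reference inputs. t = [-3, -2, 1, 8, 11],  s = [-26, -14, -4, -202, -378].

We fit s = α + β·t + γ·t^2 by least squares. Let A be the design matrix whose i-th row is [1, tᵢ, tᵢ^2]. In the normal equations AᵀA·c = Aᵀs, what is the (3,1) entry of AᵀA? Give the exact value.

Row 3 ↔ basis t^2, column 1 ↔ basis 1, so (AᵀA)_{3,1} = Σᵢ t^2 = (9)·(1) + (4)·(1) + (1)·(1) + (64)·(1) + (121)·(1) = 199.

199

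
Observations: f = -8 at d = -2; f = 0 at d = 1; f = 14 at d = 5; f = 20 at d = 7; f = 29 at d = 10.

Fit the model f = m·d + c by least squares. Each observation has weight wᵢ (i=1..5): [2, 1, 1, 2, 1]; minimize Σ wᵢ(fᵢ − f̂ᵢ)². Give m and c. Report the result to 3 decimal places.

Sums needed: Σwᵢ·d·d = 232, Σwᵢ·d = 26, Σwᵢ·1 = 7.
And Σwᵢ·d·f = 672, Σwᵢ·f = 67.
XᵀWX·[m, c]ᵀ = XᵀWf becomes [[232, 26]; [26, 7]]·[m, c]ᵀ = [672, 67]ᵀ.
Eliminating c: 7·(row 1) − 26·(row 2) gives 948·m = 7·672 − 26·67 = 2962, so m = 1481/474.
Then c = (67 − 26·(1481/474))/7 = -482/237.

m = 3.124, c = -2.034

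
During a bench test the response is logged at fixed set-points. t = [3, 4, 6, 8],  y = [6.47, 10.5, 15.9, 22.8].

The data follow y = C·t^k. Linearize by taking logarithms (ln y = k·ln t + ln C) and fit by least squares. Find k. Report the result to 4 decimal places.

Taking logs, ln y = k·ln t + ln C, so regress ln y on ln t.
Σln t = 6.3561, Σ(ln t)² = 10.6632, Σln y = 10.1116, Σln t·ln y = 16.7695.
Equations: 10.6632·k + 6.3561·ln C = 16.7695;  6.3561·k + 4·ln C = 10.1116.
Slope k = (n·Σln t·ln y − Σln t·Σln y)/(n·Σ(ln t)² − (Σln t)²) = (4·16.7695 − 6.3561·10.1116)/2.2529 = 1.24614; ln C = (Σln y − k·Σln t)/n = 0.54776.

k = 1.2461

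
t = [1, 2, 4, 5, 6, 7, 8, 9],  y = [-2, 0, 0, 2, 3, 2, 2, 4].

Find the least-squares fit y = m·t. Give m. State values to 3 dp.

Compute the Gram sums: Σt·t = 276.
Moment sums: Σt·y = 92.
AᵀA·[m]ᵀ = Aᵀy becomes [[276]]·[m]ᵀ = [92]ᵀ.
Hence m = 92 / 276 ≈ 0.333333.

m = 0.333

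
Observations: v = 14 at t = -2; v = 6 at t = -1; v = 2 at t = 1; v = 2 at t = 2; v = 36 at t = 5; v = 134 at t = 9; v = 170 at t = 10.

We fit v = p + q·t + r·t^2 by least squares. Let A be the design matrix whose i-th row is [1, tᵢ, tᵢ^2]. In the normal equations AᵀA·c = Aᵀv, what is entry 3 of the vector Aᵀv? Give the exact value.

28826

Entry 3 ↔ basis t^2, so (Aᵀv)_{3} = Σᵢ (t^2)·vᵢ = (4)·(14) + (1)·(6) + (1)·(2) + (4)·(2) + (25)·(36) + (81)·(134) + (100)·(170) = 28826.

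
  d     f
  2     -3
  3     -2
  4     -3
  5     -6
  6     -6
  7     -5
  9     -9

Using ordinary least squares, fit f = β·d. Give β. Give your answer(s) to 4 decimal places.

β = -0.9364

The normal system MᵀM·[β]ᵀ = Mᵀf is [[220]]·[β]ᵀ = [-206]ᵀ.
β = (-206)/220 = -0.936364.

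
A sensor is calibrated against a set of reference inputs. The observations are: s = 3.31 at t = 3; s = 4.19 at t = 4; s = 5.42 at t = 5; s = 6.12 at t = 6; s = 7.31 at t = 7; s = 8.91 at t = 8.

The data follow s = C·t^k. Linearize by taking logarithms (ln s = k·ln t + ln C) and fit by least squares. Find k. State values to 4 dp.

k = 0.9871

Linearized form: ln s = k·ln t + ln C. From the 6 transformed points,
Σln t = 9.9115, Σ(ln t)² = 17.0401, Σln s = 10.3077, Σln t·ln s = 17.6861.
Equations: 17.0401·k + 9.9115·ln C = 17.6861;  9.9115·k + 6·ln C = 10.3077.
Solving (det = 4.0036): k = 0.98712, ln C = 0.08732.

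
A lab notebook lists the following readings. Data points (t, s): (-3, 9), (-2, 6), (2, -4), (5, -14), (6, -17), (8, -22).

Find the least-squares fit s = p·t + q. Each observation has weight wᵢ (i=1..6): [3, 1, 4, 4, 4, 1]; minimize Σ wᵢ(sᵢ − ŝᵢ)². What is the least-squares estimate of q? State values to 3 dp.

q = 0.734

Setting ∂/∂p … = 0 gives: 355·p + 49·q = -989;  49·p + 17·q = -129.
(Σwᵢ·t·t = 355, Σwᵢ·t = 49, Σwᵢ·1 = 17, Σwᵢ·t·s = -989, Σwᵢ·s = -129.)
Δ = 355·17 − 49² = 3634.
p = ((-989)·17 − 49·(-129))/3634 = -5246/1817; q = (355·(-129) − 49·(-989))/3634 = 1333/1817.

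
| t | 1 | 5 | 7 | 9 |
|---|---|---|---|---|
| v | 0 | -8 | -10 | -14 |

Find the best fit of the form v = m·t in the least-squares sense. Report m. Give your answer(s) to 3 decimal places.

With design matrix A, AᵀA = [[156]] and Aᵀv = [-236]ᵀ.
Hence m = -236 / 156 ≈ -1.51282.

m = -1.513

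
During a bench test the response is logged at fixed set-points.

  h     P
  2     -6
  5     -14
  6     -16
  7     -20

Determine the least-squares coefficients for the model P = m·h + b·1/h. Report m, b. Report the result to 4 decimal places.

m = -2.7600, b = -0.8387

MᵀM·[m, b]ᵀ = MᵀP reads: 114·m + 4·b = -318;  4·m + (7457/22050)·b = -1189/105.
(Σh·h = 114, Σh·1/h = 4, Σ1/h·1/h = 7457/22050, Σh·P = -318, Σ1/h·P = -1189/105.)
det = 114·(7457/22050) − 4² = 82883/3675.
m = ((-318)·(7457/22050) − 4·(-1189/105))/(82883/3675) = -228761/82883; b = (114·(-1189/105) − 4·(-318))/(82883/3675) = -69510/82883.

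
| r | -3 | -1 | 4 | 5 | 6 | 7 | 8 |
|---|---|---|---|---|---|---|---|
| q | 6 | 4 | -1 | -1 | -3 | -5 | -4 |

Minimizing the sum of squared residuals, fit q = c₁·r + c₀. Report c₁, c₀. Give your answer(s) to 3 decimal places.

c₁ = -0.978, c₀ = 3.061

Compute the Gram sums: Σr·r = 200, Σr = 26, Σ1 = 7.
For Aᵀq: Σr·q = -116, Σq = -4.
Δ = 200·7 − 26² = 724.
c₁ = ((-116)·7 − 26·(-4))/724 = -177/181; c₀ = (200·(-4) − 26·(-116))/724 = 554/181.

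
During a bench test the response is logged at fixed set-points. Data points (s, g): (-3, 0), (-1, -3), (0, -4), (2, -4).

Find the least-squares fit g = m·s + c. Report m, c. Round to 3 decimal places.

m = -0.808, c = -3.154

Forming MᵀM = [[14, -2]; [-2, 4]] and Mᵀg = [-5, -11]ᵀ gives MᵀM·[m, c]ᵀ = Mᵀg.
Δ = 14·4 − (-2)² = 52.
m = ((-5)·4 − (-2)·(-11))/52 = -21/26; c = (14·(-11) − (-2)·(-5))/52 = -41/13.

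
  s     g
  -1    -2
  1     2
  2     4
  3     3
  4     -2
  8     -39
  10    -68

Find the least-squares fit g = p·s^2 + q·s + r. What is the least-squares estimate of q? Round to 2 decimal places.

q = 3.09

Entries of MᵀM: Σs^2·s^2 = 14451, Σs^2·s = 1611, Σs^2 = 195, Σs·s = 195, Σs = 27, Σ1 = 7.
Moment sums: Σs^2·g = -9285, Σs·g = -979, Σg = -102.
So MᵀM·[p, q, r]ᵀ = Mᵀg: [[14451, 1611, 195]; [1611, 195, 27]; [195, 27, 7]]·[p, q, r]ᵀ = [-9285, -979, -102]ᵀ.
Row-reducing yields p = -113/112, q = 1039/336, r = 45/28.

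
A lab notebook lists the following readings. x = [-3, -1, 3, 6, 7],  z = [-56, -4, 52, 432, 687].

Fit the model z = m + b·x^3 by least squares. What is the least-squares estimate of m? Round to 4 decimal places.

m = -1.9738

Compute the Gram sums: Σ1 = 5, Σx^3 = 558, Σx^3·x^3 = 165764.
Moment sums: Σz = 1111, Σx^3·z = 331873.
Determinant 5·165764 − 558² = 517456.
m = (1111·165764 − 558·331873)/517456 = -510665/258728; b = (5·331873 − 558·1111)/517456 = 1039427/517456.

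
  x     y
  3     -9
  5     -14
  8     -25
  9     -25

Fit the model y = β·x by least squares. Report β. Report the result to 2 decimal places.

β = -2.92

Setting ∂/∂β … = 0 gives: 179·β = -522.
(Σx·x = 179, Σx·y = -522.)
Hence β = -522 / 179 ≈ -2.9162.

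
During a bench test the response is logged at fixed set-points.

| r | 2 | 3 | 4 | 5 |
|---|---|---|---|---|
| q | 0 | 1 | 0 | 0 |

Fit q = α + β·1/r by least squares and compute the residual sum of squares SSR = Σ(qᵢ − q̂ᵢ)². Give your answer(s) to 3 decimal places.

SSR = 0.747

Compute the Gram sums: Σ1 = 4, Σ1/r = 77/60, Σ1/r·1/r = 1669/3600.
Moment sums: Σq = 1, Σ1/r·q = 1/3.
MᵀM·[α, β]ᵀ = Mᵀq becomes [[4, 77/60]; [77/60, 1669/3600]]·[α, β]ᵀ = [1, 1/3]ᵀ.
Eliminating β: (1669/3600)·(row 1) − (77/60)·(row 2) gives (83/400)·α = (1669/3600)·1 − (77/60)·(1/3) = 43/1200, so α = 43/249.
Then β = ((1/3) − (77/60)·(43/249))/(1669/3600) = 20/83.
Residuals: -73/249, 62/83, -58/249, -55/249; SSR = 62/83.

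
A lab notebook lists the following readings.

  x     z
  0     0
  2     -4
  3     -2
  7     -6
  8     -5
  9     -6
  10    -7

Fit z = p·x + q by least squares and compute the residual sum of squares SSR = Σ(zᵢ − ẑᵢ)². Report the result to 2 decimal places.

From the data, Σx·x = 307, Σx = 39, Σ1 = 7.
And Σx·z = -220, Σz = -30.
Normal equations: [[307, 39]; [39, 7]]·[p, q]ᵀ = [-220, -30]ᵀ.
Eliminating q: 7·(row 1) − 39·(row 2) gives 628·p = 7·(-220) − 39·(-30) = -370, so p = -185/314.
Then q = ((-30) − 39·(-185/314))/7 = -315/314.
Residuals: 315/314, -571/314, 121/157, -137/157, 225/314, 48/157, -33/314; SSR = 987/157.

SSR = 6.29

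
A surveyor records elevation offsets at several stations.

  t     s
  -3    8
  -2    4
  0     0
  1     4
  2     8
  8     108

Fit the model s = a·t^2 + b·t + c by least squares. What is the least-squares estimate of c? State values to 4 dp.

The normal equations are: 4210·a + 486·b + 82·c = 7036;  486·a + 82·b + 6·c = 852;  82·a + 6·b + 6·c = 132.
(Σt^2·t^2 = 4210, Σt^2·t = 486, Σt^2 = 82, Σt·t = 82, Σt = 6, Σ1 = 6, Σt^2·s = 7036, Σt·s = 852, Σs = 132.)
Row-reducing yields a = 5004/3355, b = 5184/3355, c = 238/3355.

c = 0.0709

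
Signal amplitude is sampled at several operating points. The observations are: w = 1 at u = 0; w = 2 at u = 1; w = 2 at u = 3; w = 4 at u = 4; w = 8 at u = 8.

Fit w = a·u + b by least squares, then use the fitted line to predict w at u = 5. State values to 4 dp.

MᵀM·[a, b]ᵀ = Mᵀw reads: 90·a + 16·b = 88;  16·a + 5·b = 17.
det = 90·5 − 16² = 194.
a = (88·5 − 16·17)/194 = 84/97; b = (90·17 − 16·88)/194 = 61/97.
At u = 5: ŵ = (84/97)·(5) + (61/97)·(1) = 481/97.

ŵ = 4.9588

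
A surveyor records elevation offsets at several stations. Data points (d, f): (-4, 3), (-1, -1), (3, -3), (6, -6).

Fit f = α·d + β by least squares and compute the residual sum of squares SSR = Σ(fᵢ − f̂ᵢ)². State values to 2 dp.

Compute the Gram sums: Σd·d = 62, Σd = 4, Σ1 = 4.
For Aᵀf: Σd·f = -56, Σf = -7.
So AᵀA·[α, β]ᵀ = Aᵀf: [[62, 4]; [4, 4]]·[α, β]ᵀ = [-56, -7]ᵀ.
Determinant 62·4 − 4² = 232.
α = ((-56)·4 − 4·(-7))/232 = -49/58; β = (62·(-7) − 4·(-56))/232 = -105/116.
Residuals: 61/116, -109/116, 51/116, -3/116; SSR = 157/116.

SSR = 1.35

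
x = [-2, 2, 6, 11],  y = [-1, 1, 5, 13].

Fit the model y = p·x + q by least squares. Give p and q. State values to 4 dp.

p = 1.0836, q = -0.1051

Compute the Gram sums: Σx·x = 165, Σx = 17, Σ1 = 4.
Right-hand side: Σx·y = 177, Σy = 18.
Normal equations: [[165, 17]; [17, 4]]·[p, q]ᵀ = [177, 18]ᵀ.
Δ = 165·4 − 17² = 371.
p = (177·4 − 17·18)/371 = 402/371; q = (165·18 − 17·177)/371 = -39/371.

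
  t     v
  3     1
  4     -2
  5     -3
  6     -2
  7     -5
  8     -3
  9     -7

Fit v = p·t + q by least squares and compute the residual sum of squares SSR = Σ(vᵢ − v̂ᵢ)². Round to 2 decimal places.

XᵀX·[p, q]ᵀ = Xᵀv reads: 280·p + 42·q = -154;  42·p + 7·q = -21.
det = 280·7 − 42² = 196.
p = ((-154)·7 − 42·(-21))/196 = -1; q = (280·(-21) − 42·(-154))/196 = 3.
Residuals: 1, -1, -1, 1, -1, 2, -1; SSR = 10.

SSR = 10.00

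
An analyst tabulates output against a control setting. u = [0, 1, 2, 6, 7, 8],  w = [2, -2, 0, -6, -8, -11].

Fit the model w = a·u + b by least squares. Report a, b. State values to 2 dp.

The normal system MᵀM·[a, b]ᵀ = Mᵀw is [[154, 24]; [24, 6]]·[a, b]ᵀ = [-182, -25]ᵀ.
Eliminating b: 6·(row 1) − 24·(row 2) gives 348·a = 6·(-182) − 24·(-25) = -492, so a = -41/29.
Then b = ((-25) − 24·(-41/29))/6 = 259/174.

a = -1.41, b = 1.49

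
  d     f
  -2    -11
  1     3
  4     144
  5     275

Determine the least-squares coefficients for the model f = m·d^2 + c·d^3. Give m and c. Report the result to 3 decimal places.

m = 1.138, c = 1.971

Setting ∂/∂m … = 0 gives: 898·m + 4118·c = 9138;  4118·m + 19786·c = 43682.
(Σd^2·d^2 = 898, Σd^2·d^3 = 4118, Σd^3·d^3 = 19786, Σd^2·f = 9138, Σd^3·f = 43682.)
Eliminating c: 19786·(row 1) − 4118·(row 2) gives 809904·m = 19786·9138 − 4118·43682 = 921992, so m = 115249/101238.
Then c = (43682 − 4118·(115249/101238))/19786 = 199519/101238.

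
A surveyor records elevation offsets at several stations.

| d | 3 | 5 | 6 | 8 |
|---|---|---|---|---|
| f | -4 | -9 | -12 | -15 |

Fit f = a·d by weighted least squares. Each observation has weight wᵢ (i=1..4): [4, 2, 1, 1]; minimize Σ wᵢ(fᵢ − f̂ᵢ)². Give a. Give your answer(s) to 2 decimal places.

Normal-equation sums: Σwᵢ·d·d = 186.
For AᵀWf: Σwᵢ·d·f = -330.
AᵀWA·[a]ᵀ = AᵀWf becomes [[186]]·[a]ᵀ = [-330]ᵀ.
Hence a = -330 / 186 ≈ -1.77419.

a = -1.77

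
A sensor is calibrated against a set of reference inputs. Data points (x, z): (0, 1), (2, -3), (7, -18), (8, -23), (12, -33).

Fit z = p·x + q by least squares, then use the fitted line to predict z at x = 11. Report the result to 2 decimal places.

From the data, Σx·x = 261, Σx = 29, Σ1 = 5.
For Mᵀz: Σx·z = -712, Σz = -76.
So MᵀM·[p, q]ᵀ = Mᵀz: [[261, 29]; [29, 5]]·[p, q]ᵀ = [-712, -76]ᵀ.
Eliminating q: 5·(row 1) − 29·(row 2) gives 464·p = 5·(-712) − 29·(-76) = -1356, so p = -339/116.
Then q = ((-76) − 29·(-339/116))/5 = 7/4.
At x = 11: ẑ = (-339/116)·(11) + (7/4)·(1) = -1763/58.

ẑ = -30.40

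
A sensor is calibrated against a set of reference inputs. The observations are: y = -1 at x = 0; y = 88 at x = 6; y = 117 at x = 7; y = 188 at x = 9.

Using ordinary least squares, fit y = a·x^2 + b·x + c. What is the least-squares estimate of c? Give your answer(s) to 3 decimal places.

Compute the Gram sums: Σx^2·x^2 = 10258, Σx^2·x = 1288, Σx^2 = 166, Σx·x = 166, Σx = 22, Σ1 = 4.
Right-hand side: Σx^2·y = 24129, Σx·y = 3039, Σy = 392.
So AᵀA·[a, b, c]ᵀ = Aᵀy: [[10258, 1288, 166]; [1288, 166, 22]; [166, 22, 4]]·[a, b, c]ᵀ = [24129, 3039, 392]ᵀ.
Row-reducing yields a = 377/183, b = 2246/915, c = -607/610.

c = -0.995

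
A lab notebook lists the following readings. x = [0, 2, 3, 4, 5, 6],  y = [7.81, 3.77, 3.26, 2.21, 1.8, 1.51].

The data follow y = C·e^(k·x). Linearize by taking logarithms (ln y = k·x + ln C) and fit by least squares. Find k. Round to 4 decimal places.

k = -0.2746

With ln yᵢ as the transformed response and xᵢ as the regressor:
XᵀX = [[90.0000, 20.0000]; [20.0000, 6]], rhs = [14.7829, 6.3571]ᵀ  (here Σx = 20.0000, Σ(x)² = 90.0000, Σln y = 6.3571, Σx·ln y = 14.7829).
Δ = 90.0000·6 − (20.0000)² = 140.0000; k = (14.7829·6 − 20.0000·6.3571)/140.0000 = -0.27460, ln C = (90.0000·6.3571 − 20.0000·14.7829)/140.0000 = 1.97486.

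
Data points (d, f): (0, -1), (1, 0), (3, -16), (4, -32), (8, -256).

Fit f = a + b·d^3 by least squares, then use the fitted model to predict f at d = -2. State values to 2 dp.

f̂ = 3.20

Entries of XᵀX: Σ1 = 5, Σd^3 = 604, Σd^3·d^3 = 266970.
Right-hand side: Σf = -305, Σd^3·f = -133552.
Normal equations: [[5, 604]; [604, 266970]]·[a, b]ᵀ = [-305, -133552]ᵀ.
Eliminating b: 266970·(row 1) − 604·(row 2) gives 970034·a = 266970·(-305) − 604·(-133552) = -760442, so a = -380221/485017.
Then b = ((-133552) − 604·(-380221/485017))/266970 = -241770/485017.
At d = -2: f̂ = (-380221/485017)·(1) + (-241770/485017)·(-8) = 1553939/485017.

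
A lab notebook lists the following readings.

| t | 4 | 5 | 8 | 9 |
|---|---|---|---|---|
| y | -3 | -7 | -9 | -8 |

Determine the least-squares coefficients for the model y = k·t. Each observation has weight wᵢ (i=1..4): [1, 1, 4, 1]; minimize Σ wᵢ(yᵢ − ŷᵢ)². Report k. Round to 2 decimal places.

k = -1.08

Compute the Gram sums: Σwᵢ·t·t = 378.
And Σwᵢ·t·y = -407.
So XᵀWX·[k]ᵀ = XᵀWy: [[378]]·[k]ᵀ = [-407]ᵀ.
k = (-407)/378 = -1.07672.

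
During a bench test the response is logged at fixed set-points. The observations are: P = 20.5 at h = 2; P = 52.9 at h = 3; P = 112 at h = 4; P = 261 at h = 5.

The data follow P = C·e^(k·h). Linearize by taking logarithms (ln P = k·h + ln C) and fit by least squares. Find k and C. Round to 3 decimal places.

k = 0.838, C = 3.991

Taking logs, ln P = k·h + ln C, so regress ln P on h.
XᵀX = [[54.0000, 14.0000]; [14.0000, 4]], rhs = [64.6427, 17.2718]ᵀ  (here Σh = 14.0000, Σ(h)² = 54.0000, Σln P = 17.2718, Σh·ln P = 64.6427).
Δ = 54.0000·4 − (14.0000)² = 20.0000; k = (64.6427·4 − 14.0000·17.2718)/20.0000 = 0.83824, ln C = (54.0000·17.2718 − 14.0000·64.6427)/20.0000 = 1.38413, so C = exp(1.38413) = 3.99134.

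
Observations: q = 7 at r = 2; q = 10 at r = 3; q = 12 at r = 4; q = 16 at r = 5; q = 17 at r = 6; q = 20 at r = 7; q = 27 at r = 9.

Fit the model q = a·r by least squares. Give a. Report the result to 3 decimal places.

Normal-equation sums: Σr·r = 220.
Right-hand side: Σr·q = 657.
Normal equations: [[220]]·[a]ᵀ = [657]ᵀ.
Hence a = 657 / 220 ≈ 2.98636.

a = 2.986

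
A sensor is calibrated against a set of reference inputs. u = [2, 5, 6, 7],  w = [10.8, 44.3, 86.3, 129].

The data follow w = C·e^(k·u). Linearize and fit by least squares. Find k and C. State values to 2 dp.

k = 0.50, C = 3.89

Let Y = ln w. Fitting Y = k·u + ln C by least squares:
AᵀA = [[114.0000, 20.0000]; [20.0000, 4]], rhs = [84.4797, 15.4882]ᵀ  (here Σu = 20.0000, Σ(u)² = 114.0000, Σln w = 15.4882, Σu·ln w = 84.4797).
Solving (det = 56.0000): k = 0.50277, ln C = 1.35818, so C = exp(1.35818) = 3.88911.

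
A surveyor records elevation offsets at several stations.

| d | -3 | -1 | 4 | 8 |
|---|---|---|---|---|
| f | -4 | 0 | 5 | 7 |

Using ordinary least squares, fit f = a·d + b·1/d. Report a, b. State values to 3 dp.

From the data, Σd·d = 90, Σd·1/d = 4, Σ1/d·1/d = 685/576.
And Σd·f = 88, Σ1/d·f = 83/24.
det = 90·(685/576) − 4² = 2913/32.
a = (88·(685/576) − 4·(83/24))/(2913/32) = 26156/26217; b = (90·(83/24) − 4·88)/(2913/32) = -1304/2913.

a = 0.998, b = -0.448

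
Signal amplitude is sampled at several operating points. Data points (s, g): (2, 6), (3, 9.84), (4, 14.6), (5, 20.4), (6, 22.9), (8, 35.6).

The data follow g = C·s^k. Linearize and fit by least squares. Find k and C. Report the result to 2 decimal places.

k = 1.28, C = 2.47

With ln gᵢ as the transformed response and ln sᵢ as the regressor:
Σln s = 8.6587, Σ(ln s)² = 13.7340, Σln g = 16.4783, Σln s·ln g = 25.3626.
Equations: 13.7340·k + 8.6587·ln C = 25.3626;  8.6587·k + 6·ln C = 16.4783.
Solving (det = 7.4309): k = 1.27784, ln C = 0.90231, so C = exp(0.90231) = 2.46529.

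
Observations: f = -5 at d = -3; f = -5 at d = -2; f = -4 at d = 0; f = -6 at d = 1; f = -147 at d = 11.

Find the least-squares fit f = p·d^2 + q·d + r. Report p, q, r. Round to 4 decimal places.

p = -0.9904, q = -2.1310, r = -3.6750

Setting ∂/∂p … = 0 gives: 14739·p + 1297·q + 135·r = -17858;  1297·p + 135·q + 7·r = -1598;  135·p + 7·q + 5·r = -167.
(Σd^2·d^2 = 14739, Σd^2·d = 1297, Σd^2 = 135, Σd·d = 135, Σd = 7, Σ1 = 5, Σd^2·f = -17858, Σd·f = -1598, Σf = -167.)
Inverting the 3×3 Gram matrix, [p, q, r]ᵀ = [-399403/403262, -859357/403262, -740985/201631]ᵀ.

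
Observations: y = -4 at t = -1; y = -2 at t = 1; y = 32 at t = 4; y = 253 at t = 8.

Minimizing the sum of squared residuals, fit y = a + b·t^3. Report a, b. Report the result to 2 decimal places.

Normal-equation sums: Σ1 = 4, Σt^3 = 576, Σt^3·t^3 = 266242.
Right-hand side: Σy = 279, Σt^3·y = 131586.
MᵀM·[a, b]ᵀ = Mᵀy becomes [[4, 576]; [576, 266242]]·[a, b]ᵀ = [279, 131586]ᵀ.
Determinant 4·266242 − 576² = 733192.
a = (279·266242 − 576·131586)/733192 = -756009/366596; b = (4·131586 − 576·279)/733192 = 45705/91649.

a = -2.06, b = 0.50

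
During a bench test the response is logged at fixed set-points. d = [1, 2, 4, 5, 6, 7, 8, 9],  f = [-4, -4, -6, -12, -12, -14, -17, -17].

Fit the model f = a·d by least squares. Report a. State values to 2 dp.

The normal system AᵀA·[a]ᵀ = Aᵀf is [[276]]·[a]ᵀ = [-555]ᵀ.
a = (-555)/276 = -2.01087.

a = -2.01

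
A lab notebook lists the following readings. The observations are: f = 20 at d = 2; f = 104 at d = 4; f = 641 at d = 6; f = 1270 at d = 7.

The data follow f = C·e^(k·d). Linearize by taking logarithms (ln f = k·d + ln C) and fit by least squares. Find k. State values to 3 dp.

Let Y = ln f. Fitting Y = k·d + ln C by least squares:
Sums: Σd = 19.0000, Σ(d)² = 105.0000, Σln f = 21.2499, Σd·ln f = 113.3746.
Normal system: [[105.0000, 19.0000]; [19.0000, 4]]·[k, ln C]ᵀ = [113.3746, 21.2499]ᵀ.
Slope k = (n·Σd·ln f − Σd·Σln f)/(n·Σ(d)² − (Σd)²) = (4·113.3746 − 19.0000·21.2499)/59.0000 = 0.84322; ln C = (Σln f − k·Σd)/n = 1.30720.

k = 0.843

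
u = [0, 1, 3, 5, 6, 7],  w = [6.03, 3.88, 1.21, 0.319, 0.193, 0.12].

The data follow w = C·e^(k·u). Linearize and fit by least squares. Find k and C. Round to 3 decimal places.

Taking logs, ln w = k·u + ln C, so regress ln w on u.
Σu = 22.0000, Σ(u)² = 120.0000, Σln w = -1.5647, Σu·ln w = -28.4974.
Equations: 120.0000·k + 22.0000·ln C = -28.4974;  22.0000·k + 6·ln C = -1.5647.
Solving (det = 236.0000): k = -0.57865, ln C = 1.86093, so C = exp(1.86093) = 6.42970.

k = -0.579, C = 6.430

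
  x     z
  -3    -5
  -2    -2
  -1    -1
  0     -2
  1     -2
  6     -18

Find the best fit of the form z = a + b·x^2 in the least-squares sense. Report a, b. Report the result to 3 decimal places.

a = -1.031, b = -0.467

Sums needed: Σ1 = 6, Σx^2 = 51, Σx^2·x^2 = 1395.
For Aᵀz: Σz = -30, Σx^2·z = -704.
Determinant 6·1395 − 51² = 5769.
a = ((-30)·1395 − 51·(-704))/5769 = -1982/1923; b = (6·(-704) − 51·(-30))/5769 = -898/1923.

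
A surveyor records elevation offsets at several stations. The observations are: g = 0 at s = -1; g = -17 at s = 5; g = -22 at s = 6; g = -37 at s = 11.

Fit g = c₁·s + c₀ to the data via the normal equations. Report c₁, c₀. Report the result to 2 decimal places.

c₁ = -3.09, c₀ = -2.76

Normal-equation sums: Σs·s = 183, Σs = 21, Σ1 = 4.
And Σs·g = -624, Σg = -76.
Normal equations: [[183, 21]; [21, 4]]·[c₁, c₀]ᵀ = [-624, -76]ᵀ.
Δ = 183·4 − 21² = 291.
c₁ = ((-624)·4 − 21·(-76))/291 = -300/97; c₀ = (183·(-76) − 21·(-624))/291 = -268/97.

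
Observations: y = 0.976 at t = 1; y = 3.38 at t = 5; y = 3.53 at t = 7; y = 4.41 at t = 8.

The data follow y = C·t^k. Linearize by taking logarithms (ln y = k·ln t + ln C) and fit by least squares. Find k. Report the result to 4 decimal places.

k = 0.7063

Taking logs, ln y = k·ln t + ln C, so regress ln y on ln t.
Sums: Σln t = 5.6348, Σ(ln t)² = 10.7009, Σln y = 3.9388, Σln t·ln y = 7.5001.
Normal system: [[10.7009, 5.6348]; [5.6348, 4]]·[k, ln C]ᵀ = [7.5001, 3.9388]ᵀ.
Solving (det = 11.0529): k = 0.70627, ln C = -0.01023.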